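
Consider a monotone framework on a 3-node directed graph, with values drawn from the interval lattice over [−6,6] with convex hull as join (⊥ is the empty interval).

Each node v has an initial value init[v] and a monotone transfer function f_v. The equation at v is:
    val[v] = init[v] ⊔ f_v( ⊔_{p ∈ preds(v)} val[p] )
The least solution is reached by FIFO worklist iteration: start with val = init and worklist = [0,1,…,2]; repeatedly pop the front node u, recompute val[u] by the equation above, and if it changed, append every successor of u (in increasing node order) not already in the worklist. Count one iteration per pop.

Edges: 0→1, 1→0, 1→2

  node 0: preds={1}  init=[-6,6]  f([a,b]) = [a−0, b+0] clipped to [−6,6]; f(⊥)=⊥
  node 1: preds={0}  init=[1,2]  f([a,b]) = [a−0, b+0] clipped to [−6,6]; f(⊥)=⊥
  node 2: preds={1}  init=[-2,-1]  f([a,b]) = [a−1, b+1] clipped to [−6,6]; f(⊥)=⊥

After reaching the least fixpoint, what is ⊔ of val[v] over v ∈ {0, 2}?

[-6,6]

Trace (4 dequeues):
  [1] u=0 | in [1,2] | out [-6,6] | ==
  [2] u=1 | in [-6,6] | out [-6,6] | prev [1,2] | push {0}
  [3] u=2 | in [-6,6] | out [-6,6] | prev [-2,-1] | push {}
  [4] u=0 | in [-6,6] | out [-6,6] | ==

Converged values:
  [0] [-6,6]
  [1] [-6,6]
  [2] [-6,6]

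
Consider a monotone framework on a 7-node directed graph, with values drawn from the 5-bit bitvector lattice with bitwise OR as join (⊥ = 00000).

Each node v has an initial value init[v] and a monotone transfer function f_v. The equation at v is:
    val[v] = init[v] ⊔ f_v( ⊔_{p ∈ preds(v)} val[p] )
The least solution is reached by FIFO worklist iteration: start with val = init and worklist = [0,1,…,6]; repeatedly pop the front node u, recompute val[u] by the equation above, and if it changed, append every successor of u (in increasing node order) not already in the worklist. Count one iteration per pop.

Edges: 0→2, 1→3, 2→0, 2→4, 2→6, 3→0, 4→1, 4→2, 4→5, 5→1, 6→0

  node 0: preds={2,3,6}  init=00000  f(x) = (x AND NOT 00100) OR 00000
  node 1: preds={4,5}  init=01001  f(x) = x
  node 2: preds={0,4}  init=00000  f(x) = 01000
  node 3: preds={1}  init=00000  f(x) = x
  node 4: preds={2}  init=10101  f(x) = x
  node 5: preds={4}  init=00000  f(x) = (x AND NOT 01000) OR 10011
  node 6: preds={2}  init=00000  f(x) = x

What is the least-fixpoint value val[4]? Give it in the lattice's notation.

11101

Worklist (13 pops):
  #1 pop 0: in=00000 → 00000 (no change)
  #2 pop 1: in=10101 → 11101 (was 01001); enqueue []
  #3 pop 2: in=10101 → 01000 (was 00000); enqueue [0]
  #4 pop 3: in=11101 → 11101 (was 00000); enqueue []
  #5 pop 4: in=01000 → 11101 (was 10101); enqueue [1,2]
  #6 pop 5: in=11101 → 10111 (was 00000); enqueue []
  #7 pop 6: in=01000 → 01000 (was 00000); enqueue []
  #8 pop 0: in=11101 → 11001 (was 00000); enqueue []
  #9 pop 1: in=11111 → 11111 (was 11101); enqueue [3]
  #10 pop 2: in=11101 → 01000 (no change)
  #11 pop 3: in=11111 → 11111 (was 11101); enqueue [0]
  #12 pop 0: in=11111 → 11011 (was 11001); enqueue [2]
  #13 pop 2: in=11111 → 01000 (no change)

Fixpoint:
  val[0] = 11011
  val[1] = 11111
  val[2] = 01000
  val[3] = 11111
  val[4] = 11101
  val[5] = 10111
  val[6] = 01000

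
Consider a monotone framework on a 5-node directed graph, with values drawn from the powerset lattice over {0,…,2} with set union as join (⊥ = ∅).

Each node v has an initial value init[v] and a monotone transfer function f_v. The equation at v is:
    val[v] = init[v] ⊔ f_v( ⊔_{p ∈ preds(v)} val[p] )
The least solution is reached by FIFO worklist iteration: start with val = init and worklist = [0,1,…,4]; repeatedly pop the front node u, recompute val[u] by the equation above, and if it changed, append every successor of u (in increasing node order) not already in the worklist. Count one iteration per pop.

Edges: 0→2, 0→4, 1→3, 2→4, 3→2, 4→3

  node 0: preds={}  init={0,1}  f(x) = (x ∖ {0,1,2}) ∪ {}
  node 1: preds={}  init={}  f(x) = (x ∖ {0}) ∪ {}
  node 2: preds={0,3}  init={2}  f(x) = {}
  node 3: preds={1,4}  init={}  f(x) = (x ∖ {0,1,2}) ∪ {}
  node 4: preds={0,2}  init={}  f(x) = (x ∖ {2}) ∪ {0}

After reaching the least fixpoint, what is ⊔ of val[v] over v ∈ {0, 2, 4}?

{0,1,2}

Trace (6 dequeues):
  [1] u=0 | in {} | out {0,1} | ==
  [2] u=1 | in {} | out {} | ==
  [3] u=2 | in {0,1} | out {2} | ==
  [4] u=3 | in {} | out {} | ==
  [5] u=4 | in {0,1,2} | out {0,1} | prev {} | push {3}
  [6] u=3 | in {0,1} | out {} | ==

Converged values:
  [0] {0,1}
  [1] {}
  [2] {2}
  [3] {}
  [4] {0,1}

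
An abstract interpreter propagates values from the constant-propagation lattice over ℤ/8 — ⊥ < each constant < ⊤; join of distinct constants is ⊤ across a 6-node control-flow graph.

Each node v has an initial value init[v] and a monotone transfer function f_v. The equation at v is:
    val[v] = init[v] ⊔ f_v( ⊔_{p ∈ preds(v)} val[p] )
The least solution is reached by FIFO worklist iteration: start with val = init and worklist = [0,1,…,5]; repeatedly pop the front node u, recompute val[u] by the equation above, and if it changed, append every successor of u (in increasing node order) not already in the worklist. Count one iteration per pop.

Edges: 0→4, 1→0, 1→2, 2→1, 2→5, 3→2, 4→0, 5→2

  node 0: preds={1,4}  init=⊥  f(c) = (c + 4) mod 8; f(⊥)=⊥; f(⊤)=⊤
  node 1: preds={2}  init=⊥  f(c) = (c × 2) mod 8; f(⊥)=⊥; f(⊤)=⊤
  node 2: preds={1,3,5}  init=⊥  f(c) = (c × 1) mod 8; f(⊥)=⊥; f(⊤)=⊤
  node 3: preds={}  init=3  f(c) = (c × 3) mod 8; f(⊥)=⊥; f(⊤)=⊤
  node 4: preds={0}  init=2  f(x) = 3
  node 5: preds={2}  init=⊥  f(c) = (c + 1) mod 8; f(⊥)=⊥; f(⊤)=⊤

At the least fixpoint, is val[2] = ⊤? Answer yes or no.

yes

Worklist (14 pops):
  #1 pop 0: in=2 → 6 (was ⊥); enqueue []
  #2 pop 1: in=⊥ → ⊥ (no change)
  #3 pop 2: in=3 → 3 (was ⊥); enqueue [1]
  #4 pop 3: in=⊥ → 3 (no change)
  #5 pop 4: in=6 → ⊤ (was 2); enqueue [0]
  #6 pop 5: in=3 → 4 (was ⊥); enqueue [2]
  #7 pop 1: in=3 → 6 (was ⊥); enqueue []
  #8 pop 0: in=⊤ → ⊤ (was 6); enqueue [4]
  #9 pop 2: in=⊤ → ⊤ (was 3); enqueue [1,5]
  #10 pop 4: in=⊤ → ⊤ (no change)
  #11 pop 1: in=⊤ → ⊤ (was 6); enqueue [0,2]
  #12 pop 5: in=⊤ → ⊤ (was 4); enqueue []
  #13 pop 0: in=⊤ → ⊤ (no change)
  #14 pop 2: in=⊤ → ⊤ (no change)

Fixpoint:
  val[0] = ⊤
  val[1] = ⊤
  val[2] = ⊤
  val[3] = 3
  val[4] = ⊤
  val[5] = ⊤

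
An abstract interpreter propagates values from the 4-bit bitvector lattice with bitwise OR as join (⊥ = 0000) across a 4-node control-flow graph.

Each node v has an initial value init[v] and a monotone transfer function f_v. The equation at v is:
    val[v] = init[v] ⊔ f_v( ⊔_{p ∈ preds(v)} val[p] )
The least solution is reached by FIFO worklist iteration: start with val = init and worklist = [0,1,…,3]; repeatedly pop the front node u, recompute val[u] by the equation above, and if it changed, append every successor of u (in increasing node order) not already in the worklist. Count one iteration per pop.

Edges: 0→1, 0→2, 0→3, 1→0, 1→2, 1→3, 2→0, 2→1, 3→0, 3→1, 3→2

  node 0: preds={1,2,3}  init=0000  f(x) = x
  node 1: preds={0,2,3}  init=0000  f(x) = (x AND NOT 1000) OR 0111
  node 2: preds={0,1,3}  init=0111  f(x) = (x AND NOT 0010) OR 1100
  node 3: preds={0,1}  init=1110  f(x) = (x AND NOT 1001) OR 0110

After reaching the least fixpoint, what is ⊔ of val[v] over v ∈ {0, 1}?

1111

Iteration log — 6 steps:
  step 1. node 0  ⊔preds=1111  new=1111  old=0000  +wl: 
  step 2. node 1  ⊔preds=1111  new=0111  old=0000  +wl: 0
  step 3. node 2  ⊔preds=1111  new=1111  old=0111  +wl: 1
  step 4. node 3  ⊔preds=1111  new=1110  stable
  step 5. node 0  ⊔preds=1111  new=1111  stable
  step 6. node 1  ⊔preds=1111  new=0111  stable

Least fixpoint reached:
  node 0: 1111
  node 1: 0111
  node 2: 1111
  node 3: 1110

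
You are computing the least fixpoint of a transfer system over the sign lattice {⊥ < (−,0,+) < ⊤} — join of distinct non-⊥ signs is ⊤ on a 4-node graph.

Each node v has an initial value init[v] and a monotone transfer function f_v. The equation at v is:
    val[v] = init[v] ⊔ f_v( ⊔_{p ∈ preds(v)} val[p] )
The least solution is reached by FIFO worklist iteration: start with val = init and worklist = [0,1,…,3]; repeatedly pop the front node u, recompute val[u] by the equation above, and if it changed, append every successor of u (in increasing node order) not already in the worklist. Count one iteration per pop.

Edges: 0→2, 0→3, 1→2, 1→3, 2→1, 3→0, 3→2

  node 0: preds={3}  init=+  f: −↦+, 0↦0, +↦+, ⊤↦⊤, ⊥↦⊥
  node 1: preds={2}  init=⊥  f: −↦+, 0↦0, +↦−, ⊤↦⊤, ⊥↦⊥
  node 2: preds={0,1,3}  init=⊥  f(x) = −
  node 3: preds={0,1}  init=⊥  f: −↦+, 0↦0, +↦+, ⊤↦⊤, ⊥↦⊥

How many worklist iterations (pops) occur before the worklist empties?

Trace (8 dequeues):
  [1] u=0 | in ⊥ | out + | ==
  [2] u=1 | in ⊥ | out ⊥ | ==
  [3] u=2 | in + | out − | prev ⊥ | push {1}
  [4] u=3 | in + | out + | prev ⊥ | push {0,2}
  [5] u=1 | in − | out + | prev ⊥ | push {3}
  [6] u=0 | in + | out + | ==
  [7] u=2 | in + | out − | ==
  [8] u=3 | in + | out + | ==

Converged values:
  [0] +
  [1] +
  [2] −
  [3] +

8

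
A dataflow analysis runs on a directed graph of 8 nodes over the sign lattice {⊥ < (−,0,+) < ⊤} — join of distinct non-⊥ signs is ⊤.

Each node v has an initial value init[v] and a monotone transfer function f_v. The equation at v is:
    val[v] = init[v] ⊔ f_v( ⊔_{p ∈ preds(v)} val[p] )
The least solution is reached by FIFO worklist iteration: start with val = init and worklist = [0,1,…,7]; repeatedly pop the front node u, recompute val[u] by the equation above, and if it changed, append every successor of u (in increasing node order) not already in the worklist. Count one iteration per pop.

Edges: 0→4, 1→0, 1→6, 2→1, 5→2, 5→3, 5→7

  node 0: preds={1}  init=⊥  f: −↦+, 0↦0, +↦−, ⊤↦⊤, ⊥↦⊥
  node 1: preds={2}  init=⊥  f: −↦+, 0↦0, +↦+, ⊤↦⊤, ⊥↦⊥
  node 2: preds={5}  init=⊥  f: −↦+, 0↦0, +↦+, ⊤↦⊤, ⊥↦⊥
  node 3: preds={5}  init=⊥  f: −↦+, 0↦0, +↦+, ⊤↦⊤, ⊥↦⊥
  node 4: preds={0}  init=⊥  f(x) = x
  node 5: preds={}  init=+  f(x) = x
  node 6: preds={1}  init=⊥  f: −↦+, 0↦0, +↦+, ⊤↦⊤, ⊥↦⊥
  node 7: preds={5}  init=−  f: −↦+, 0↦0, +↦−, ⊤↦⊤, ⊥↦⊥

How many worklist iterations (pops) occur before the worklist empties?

Iteration log — 12 steps:
  step 1. node 0  ⊔preds=⊥  new=⊥  stable
  step 2. node 1  ⊔preds=⊥  new=⊥  stable
  step 3. node 2  ⊔preds=+  new=+  old=⊥  +wl: 1
  step 4. node 3  ⊔preds=+  new=+  old=⊥  +wl: 
  step 5. node 4  ⊔preds=⊥  new=⊥  stable
  step 6. node 5  ⊔preds=⊥  new=+  stable
  step 7. node 6  ⊔preds=⊥  new=⊥  stable
  step 8. node 7  ⊔preds=+  new=−  stable
  step 9. node 1  ⊔preds=+  new=+  old=⊥  +wl: 0,6
  step 10. node 0  ⊔preds=+  new=−  old=⊥  +wl: 4
  step 11. node 6  ⊔preds=+  new=+  old=⊥  +wl: 
  step 12. node 4  ⊔preds=−  new=−  old=⊥  +wl: 

Least fixpoint reached:
  node 0: −
  node 1: +
  node 2: +
  node 3: +
  node 4: −
  node 5: +
  node 6: +
  node 7: −

12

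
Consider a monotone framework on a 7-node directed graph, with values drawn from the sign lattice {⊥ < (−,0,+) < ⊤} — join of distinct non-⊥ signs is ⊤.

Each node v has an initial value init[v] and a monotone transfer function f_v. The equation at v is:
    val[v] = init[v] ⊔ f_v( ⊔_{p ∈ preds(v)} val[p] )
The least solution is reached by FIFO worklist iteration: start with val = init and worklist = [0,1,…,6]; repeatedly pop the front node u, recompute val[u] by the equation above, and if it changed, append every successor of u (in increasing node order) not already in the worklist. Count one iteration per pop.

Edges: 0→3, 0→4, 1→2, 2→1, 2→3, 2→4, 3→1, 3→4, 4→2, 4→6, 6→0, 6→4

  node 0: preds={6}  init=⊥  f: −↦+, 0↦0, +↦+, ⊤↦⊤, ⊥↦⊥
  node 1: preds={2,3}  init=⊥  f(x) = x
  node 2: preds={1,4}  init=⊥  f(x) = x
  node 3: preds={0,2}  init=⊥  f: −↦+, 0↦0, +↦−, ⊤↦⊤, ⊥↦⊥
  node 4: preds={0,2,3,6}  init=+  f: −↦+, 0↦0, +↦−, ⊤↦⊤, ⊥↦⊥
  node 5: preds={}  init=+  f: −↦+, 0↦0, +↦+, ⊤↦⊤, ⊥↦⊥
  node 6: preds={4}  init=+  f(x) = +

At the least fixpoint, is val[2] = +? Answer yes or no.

Worklist (13 pops):
  #1 pop 0: in=+ → + (was ⊥); enqueue []
  #2 pop 1: in=⊥ → ⊥ (no change)
  #3 pop 2: in=+ → + (was ⊥); enqueue [1]
  #4 pop 3: in=+ → − (was ⊥); enqueue []
  #5 pop 4: in=⊤ → ⊤ (was +); enqueue [2]
  #6 pop 5: in=⊥ → + (no change)
  #7 pop 6: in=⊤ → + (no change)
  #8 pop 1: in=⊤ → ⊤ (was ⊥); enqueue []
  #9 pop 2: in=⊤ → ⊤ (was +); enqueue [1,3,4]
  #10 pop 1: in=⊤ → ⊤ (no change)
  #11 pop 3: in=⊤ → ⊤ (was −); enqueue [1]
  #12 pop 4: in=⊤ → ⊤ (no change)
  #13 pop 1: in=⊤ → ⊤ (no change)

Fixpoint:
  val[0] = +
  val[1] = ⊤
  val[2] = ⊤
  val[3] = ⊤
  val[4] = ⊤
  val[5] = +
  val[6] = +

no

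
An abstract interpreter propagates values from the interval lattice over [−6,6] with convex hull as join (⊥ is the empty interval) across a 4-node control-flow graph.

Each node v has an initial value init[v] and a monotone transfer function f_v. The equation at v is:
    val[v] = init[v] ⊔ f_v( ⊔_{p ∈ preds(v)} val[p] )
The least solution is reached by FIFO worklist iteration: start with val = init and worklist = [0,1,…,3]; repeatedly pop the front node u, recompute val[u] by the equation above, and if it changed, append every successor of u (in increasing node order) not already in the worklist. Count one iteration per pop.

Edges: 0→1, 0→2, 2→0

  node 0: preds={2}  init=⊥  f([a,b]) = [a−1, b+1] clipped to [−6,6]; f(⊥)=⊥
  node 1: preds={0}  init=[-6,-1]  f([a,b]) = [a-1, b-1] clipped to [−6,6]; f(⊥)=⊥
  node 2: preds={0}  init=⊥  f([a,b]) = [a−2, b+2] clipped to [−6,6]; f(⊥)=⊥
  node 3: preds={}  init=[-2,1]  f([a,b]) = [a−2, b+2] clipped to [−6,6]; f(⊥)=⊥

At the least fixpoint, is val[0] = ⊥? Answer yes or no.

yes

Worklist (4 pops):
  #1 pop 0: in=⊥ → ⊥ (no change)
  #2 pop 1: in=⊥ → [-6,-1] (no change)
  #3 pop 2: in=⊥ → ⊥ (no change)
  #4 pop 3: in=⊥ → [-2,1] (no change)

Fixpoint:
  val[0] = ⊥
  val[1] = [-6,-1]
  val[2] = ⊥
  val[3] = [-2,1]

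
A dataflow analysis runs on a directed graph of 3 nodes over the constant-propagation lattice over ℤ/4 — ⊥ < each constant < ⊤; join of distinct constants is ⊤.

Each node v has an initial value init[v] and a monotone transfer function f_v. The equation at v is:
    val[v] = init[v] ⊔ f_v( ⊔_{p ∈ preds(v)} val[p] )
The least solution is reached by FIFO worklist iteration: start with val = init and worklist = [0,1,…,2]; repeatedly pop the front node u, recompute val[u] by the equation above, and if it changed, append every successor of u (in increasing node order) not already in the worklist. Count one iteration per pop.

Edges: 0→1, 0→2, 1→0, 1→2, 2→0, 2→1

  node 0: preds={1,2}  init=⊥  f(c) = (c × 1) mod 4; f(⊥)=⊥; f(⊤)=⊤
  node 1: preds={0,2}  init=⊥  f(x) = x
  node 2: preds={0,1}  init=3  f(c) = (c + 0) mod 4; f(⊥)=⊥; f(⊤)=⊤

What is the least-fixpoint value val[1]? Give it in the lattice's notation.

Worklist (4 pops):
  #1 pop 0: in=3 → 3 (was ⊥); enqueue []
  #2 pop 1: in=3 → 3 (was ⊥); enqueue [0]
  #3 pop 2: in=3 → 3 (no change)
  #4 pop 0: in=3 → 3 (no change)

Fixpoint:
  val[0] = 3
  val[1] = 3
  val[2] = 3

3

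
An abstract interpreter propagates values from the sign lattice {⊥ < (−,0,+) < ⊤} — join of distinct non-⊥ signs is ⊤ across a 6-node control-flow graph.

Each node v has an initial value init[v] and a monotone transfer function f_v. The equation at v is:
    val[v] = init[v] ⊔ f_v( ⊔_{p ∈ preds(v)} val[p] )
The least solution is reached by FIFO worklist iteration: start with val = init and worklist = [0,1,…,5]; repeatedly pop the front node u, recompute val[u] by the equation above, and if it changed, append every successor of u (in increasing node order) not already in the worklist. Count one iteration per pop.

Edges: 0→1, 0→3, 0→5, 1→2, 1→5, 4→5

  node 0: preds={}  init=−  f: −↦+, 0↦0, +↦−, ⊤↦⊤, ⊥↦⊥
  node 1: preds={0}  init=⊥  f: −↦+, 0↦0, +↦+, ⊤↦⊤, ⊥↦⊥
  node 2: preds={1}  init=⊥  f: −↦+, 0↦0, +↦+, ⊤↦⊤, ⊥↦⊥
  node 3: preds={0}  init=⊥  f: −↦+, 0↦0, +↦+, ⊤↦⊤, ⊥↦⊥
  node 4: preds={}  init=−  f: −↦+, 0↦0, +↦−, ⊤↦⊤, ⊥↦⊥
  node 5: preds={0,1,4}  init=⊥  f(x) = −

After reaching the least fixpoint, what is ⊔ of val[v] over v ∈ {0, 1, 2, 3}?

⊤

Iteration log — 6 steps:
  step 1. node 0  ⊔preds=⊥  new=−  stable
  step 2. node 1  ⊔preds=−  new=+  old=⊥  +wl: 
  step 3. node 2  ⊔preds=+  new=+  old=⊥  +wl: 
  step 4. node 3  ⊔preds=−  new=+  old=⊥  +wl: 
  step 5. node 4  ⊔preds=⊥  new=−  stable
  step 6. node 5  ⊔preds=⊤  new=−  old=⊥  +wl: 

Least fixpoint reached:
  node 0: −
  node 1: +
  node 2: +
  node 3: +
  node 4: −
  node 5: −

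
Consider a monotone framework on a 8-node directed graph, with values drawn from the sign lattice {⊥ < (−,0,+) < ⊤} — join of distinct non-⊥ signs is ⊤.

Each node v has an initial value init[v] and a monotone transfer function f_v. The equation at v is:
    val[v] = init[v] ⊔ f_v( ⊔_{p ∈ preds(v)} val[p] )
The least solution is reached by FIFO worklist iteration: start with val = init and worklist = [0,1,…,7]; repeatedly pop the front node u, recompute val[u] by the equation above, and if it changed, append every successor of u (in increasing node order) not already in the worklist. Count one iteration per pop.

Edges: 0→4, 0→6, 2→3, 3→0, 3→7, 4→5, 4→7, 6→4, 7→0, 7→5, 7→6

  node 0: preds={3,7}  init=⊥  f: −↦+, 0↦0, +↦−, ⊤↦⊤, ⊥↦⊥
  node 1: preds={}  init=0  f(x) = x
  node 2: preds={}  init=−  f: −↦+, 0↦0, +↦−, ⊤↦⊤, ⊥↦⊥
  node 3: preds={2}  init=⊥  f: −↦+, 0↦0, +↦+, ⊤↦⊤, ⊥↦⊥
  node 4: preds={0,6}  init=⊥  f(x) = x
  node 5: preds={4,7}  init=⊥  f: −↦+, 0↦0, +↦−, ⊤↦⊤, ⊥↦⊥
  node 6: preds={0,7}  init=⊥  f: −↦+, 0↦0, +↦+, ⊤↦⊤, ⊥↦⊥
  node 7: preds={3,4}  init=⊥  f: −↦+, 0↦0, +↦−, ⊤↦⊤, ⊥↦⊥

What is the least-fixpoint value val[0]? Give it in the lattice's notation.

⊤

Iteration log — 17 steps:
  step 1. node 0  ⊔preds=⊥  new=⊥  stable
  step 2. node 1  ⊔preds=⊥  new=0  stable
  step 3. node 2  ⊔preds=⊥  new=−  stable
  step 4. node 3  ⊔preds=−  new=+  old=⊥  +wl: 0
  step 5. node 4  ⊔preds=⊥  new=⊥  stable
  step 6. node 5  ⊔preds=⊥  new=⊥  stable
  step 7. node 6  ⊔preds=⊥  new=⊥  stable
  step 8. node 7  ⊔preds=+  new=−  old=⊥  +wl: 5,6
  step 9. node 0  ⊔preds=⊤  new=⊤  old=⊥  +wl: 4
  step 10. node 5  ⊔preds=−  new=+  old=⊥  +wl: 
  step 11. node 6  ⊔preds=⊤  new=⊤  old=⊥  +wl: 
  step 12. node 4  ⊔preds=⊤  new=⊤  old=⊥  +wl: 5,7
  step 13. node 5  ⊔preds=⊤  new=⊤  old=+  +wl: 
  step 14. node 7  ⊔preds=⊤  new=⊤  old=−  +wl: 0,5,6
  step 15. node 0  ⊔preds=⊤  new=⊤  stable
  step 16. node 5  ⊔preds=⊤  new=⊤  stable
  step 17. node 6  ⊔preds=⊤  new=⊤  stable

Least fixpoint reached:
  node 0: ⊤
  node 1: 0
  node 2: −
  node 3: +
  node 4: ⊤
  node 5: ⊤
  node 6: ⊤
  node 7: ⊤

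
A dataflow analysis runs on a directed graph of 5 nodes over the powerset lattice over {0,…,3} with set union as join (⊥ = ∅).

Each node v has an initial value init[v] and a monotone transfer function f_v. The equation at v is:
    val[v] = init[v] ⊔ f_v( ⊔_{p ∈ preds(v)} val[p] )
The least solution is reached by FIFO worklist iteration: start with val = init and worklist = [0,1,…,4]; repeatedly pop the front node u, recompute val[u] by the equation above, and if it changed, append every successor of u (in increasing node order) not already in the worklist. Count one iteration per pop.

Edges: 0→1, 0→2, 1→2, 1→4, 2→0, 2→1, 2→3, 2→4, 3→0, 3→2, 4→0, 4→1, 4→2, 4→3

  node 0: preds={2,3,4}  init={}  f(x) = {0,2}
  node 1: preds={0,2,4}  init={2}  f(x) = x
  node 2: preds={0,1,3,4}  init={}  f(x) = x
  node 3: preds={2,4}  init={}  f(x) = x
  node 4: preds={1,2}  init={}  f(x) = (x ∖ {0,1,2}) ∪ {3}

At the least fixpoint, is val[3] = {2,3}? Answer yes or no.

no

Iteration log — 13 steps:
  step 1. node 0  ⊔preds={}  new={0,2}  old={}  +wl: 
  step 2. node 1  ⊔preds={0,2}  new={0,2}  old={2}  +wl: 
  step 3. node 2  ⊔preds={0,2}  new={0,2}  old={}  +wl: 0,1
  step 4. node 3  ⊔preds={0,2}  new={0,2}  old={}  +wl: 2
  step 5. node 4  ⊔preds={0,2}  new={3}  old={}  +wl: 3
  step 6. node 0  ⊔preds={0,2,3}  new={0,2}  stable
  step 7. node 1  ⊔preds={0,2,3}  new={0,2,3}  old={0,2}  +wl: 4
  step 8. node 2  ⊔preds={0,2,3}  new={0,2,3}  old={0,2}  +wl: 0,1
  step 9. node 3  ⊔preds={0,2,3}  new={0,2,3}  old={0,2}  +wl: 2
  step 10. node 4  ⊔preds={0,2,3}  new={3}  stable
  step 11. node 0  ⊔preds={0,2,3}  new={0,2}  stable
  step 12. node 1  ⊔preds={0,2,3}  new={0,2,3}  stable
  step 13. node 2  ⊔preds={0,2,3}  new={0,2,3}  stable

Least fixpoint reached:
  node 0: {0,2}
  node 1: {0,2,3}
  node 2: {0,2,3}
  node 3: {0,2,3}
  node 4: {3}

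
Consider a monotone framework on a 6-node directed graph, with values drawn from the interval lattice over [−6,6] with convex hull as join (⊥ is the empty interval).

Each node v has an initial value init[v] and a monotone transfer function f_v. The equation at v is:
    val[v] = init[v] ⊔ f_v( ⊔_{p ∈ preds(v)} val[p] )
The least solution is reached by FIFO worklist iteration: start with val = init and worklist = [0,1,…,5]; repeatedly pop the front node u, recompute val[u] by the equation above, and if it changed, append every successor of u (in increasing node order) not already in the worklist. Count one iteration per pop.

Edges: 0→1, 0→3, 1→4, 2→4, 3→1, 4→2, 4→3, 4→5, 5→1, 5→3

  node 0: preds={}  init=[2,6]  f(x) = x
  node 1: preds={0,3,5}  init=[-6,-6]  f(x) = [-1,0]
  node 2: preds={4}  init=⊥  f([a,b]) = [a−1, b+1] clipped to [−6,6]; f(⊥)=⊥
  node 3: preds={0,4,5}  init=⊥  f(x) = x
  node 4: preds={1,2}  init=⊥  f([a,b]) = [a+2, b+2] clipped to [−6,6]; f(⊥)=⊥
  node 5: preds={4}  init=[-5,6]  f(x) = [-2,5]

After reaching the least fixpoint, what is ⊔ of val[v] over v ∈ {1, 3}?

Worklist (17 pops):
  #1 pop 0: in=⊥ → [2,6] (no change)
  #2 pop 1: in=[-5,6] → [-6,0] (was [-6,-6]); enqueue []
  #3 pop 2: in=⊥ → ⊥ (no change)
  #4 pop 3: in=[-5,6] → [-5,6] (was ⊥); enqueue [1]
  #5 pop 4: in=[-6,0] → [-4,2] (was ⊥); enqueue [2,3]
  #6 pop 5: in=[-4,2] → [-5,6] (no change)
  #7 pop 1: in=[-5,6] → [-6,0] (no change)
  #8 pop 2: in=[-4,2] → [-5,3] (was ⊥); enqueue [4]
  #9 pop 3: in=[-5,6] → [-5,6] (no change)
  #10 pop 4: in=[-6,3] → [-4,5] (was [-4,2]); enqueue [2,3,5]
  #11 pop 2: in=[-4,5] → [-5,6] (was [-5,3]); enqueue [4]
  #12 pop 3: in=[-5,6] → [-5,6] (no change)
  #13 pop 5: in=[-4,5] → [-5,6] (no change)
  #14 pop 4: in=[-6,6] → [-4,6] (was [-4,5]); enqueue [2,3,5]
  #15 pop 2: in=[-4,6] → [-5,6] (no change)
  #16 pop 3: in=[-5,6] → [-5,6] (no change)
  #17 pop 5: in=[-4,6] → [-5,6] (no change)

Fixpoint:
  val[0] = [2,6]
  val[1] = [-6,0]
  val[2] = [-5,6]
  val[3] = [-5,6]
  val[4] = [-4,6]
  val[5] = [-5,6]

[-6,6]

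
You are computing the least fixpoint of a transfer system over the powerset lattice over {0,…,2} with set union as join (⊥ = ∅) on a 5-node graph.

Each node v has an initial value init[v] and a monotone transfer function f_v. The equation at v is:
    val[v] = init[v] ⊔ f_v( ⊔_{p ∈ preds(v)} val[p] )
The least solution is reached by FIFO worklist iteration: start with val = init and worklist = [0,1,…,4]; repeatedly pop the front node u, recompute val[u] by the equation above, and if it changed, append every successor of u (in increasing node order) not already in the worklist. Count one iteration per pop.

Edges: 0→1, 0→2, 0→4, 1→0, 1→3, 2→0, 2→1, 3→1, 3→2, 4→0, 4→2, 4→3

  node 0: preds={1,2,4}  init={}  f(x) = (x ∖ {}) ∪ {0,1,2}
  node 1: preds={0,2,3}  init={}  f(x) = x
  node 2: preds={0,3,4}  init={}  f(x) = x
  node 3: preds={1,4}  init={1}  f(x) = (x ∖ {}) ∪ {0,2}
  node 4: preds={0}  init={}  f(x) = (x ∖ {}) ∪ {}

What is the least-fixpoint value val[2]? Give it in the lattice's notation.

Trace (9 dequeues):
  [1] u=0 | in {} | out {0,1,2} | prev {} | push {}
  [2] u=1 | in {0,1,2} | out {0,1,2} | prev {} | push {0}
  [3] u=2 | in {0,1,2} | out {0,1,2} | prev {} | push {1}
  [4] u=3 | in {0,1,2} | out {0,1,2} | prev {1} | push {2}
  [5] u=4 | in {0,1,2} | out {0,1,2} | prev {} | push {3}
  [6] u=0 | in {0,1,2} | out {0,1,2} | ==
  [7] u=1 | in {0,1,2} | out {0,1,2} | ==
  [8] u=2 | in {0,1,2} | out {0,1,2} | ==
  [9] u=3 | in {0,1,2} | out {0,1,2} | ==

Converged values:
  [0] {0,1,2}
  [1] {0,1,2}
  [2] {0,1,2}
  [3] {0,1,2}
  [4] {0,1,2}

{0,1,2}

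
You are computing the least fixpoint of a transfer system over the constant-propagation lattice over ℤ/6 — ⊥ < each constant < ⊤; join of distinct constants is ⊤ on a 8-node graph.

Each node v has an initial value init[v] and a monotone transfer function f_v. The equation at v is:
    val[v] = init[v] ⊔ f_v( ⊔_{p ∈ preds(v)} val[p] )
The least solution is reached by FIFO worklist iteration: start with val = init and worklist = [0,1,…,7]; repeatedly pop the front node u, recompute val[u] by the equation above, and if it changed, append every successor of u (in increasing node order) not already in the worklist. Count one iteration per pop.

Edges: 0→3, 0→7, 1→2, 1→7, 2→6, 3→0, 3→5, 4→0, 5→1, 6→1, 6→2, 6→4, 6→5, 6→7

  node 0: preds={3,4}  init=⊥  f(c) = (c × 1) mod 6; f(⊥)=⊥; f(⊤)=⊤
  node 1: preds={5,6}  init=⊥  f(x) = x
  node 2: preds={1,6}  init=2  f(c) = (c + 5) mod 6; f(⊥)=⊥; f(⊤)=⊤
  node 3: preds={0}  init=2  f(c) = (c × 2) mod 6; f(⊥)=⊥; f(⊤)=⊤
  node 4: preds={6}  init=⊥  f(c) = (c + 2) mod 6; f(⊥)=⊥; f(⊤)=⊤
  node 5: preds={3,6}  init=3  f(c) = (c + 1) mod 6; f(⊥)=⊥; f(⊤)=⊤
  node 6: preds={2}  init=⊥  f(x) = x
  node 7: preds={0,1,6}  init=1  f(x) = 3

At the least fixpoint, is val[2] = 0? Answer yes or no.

no

Worklist (23 pops):
  #1 pop 0: in=2 → 2 (was ⊥); enqueue []
  #2 pop 1: in=3 → 3 (was ⊥); enqueue []
  #3 pop 2: in=3 → 2 (no change)
  #4 pop 3: in=2 → ⊤ (was 2); enqueue [0]
  #5 pop 4: in=⊥ → ⊥ (no change)
  #6 pop 5: in=⊤ → ⊤ (was 3); enqueue [1]
  #7 pop 6: in=2 → 2 (was ⊥); enqueue [2,4,5]
  #8 pop 7: in=⊤ → ⊤ (was 1); enqueue []
  #9 pop 0: in=⊤ → ⊤ (was 2); enqueue [3,7]
  #10 pop 1: in=⊤ → ⊤ (was 3); enqueue []
  #11 pop 2: in=⊤ → ⊤ (was 2); enqueue [6]
  #12 pop 4: in=2 → 4 (was ⊥); enqueue [0]
  #13 pop 5: in=⊤ → ⊤ (no change)
  #14 pop 3: in=⊤ → ⊤ (no change)
  #15 pop 7: in=⊤ → ⊤ (no change)
  #16 pop 6: in=⊤ → ⊤ (was 2); enqueue [1,2,4,5,7]
  #17 pop 0: in=⊤ → ⊤ (no change)
  #18 pop 1: in=⊤ → ⊤ (no change)
  #19 pop 2: in=⊤ → ⊤ (no change)
  #20 pop 4: in=⊤ → ⊤ (was 4); enqueue [0]
  #21 pop 5: in=⊤ → ⊤ (no change)
  #22 pop 7: in=⊤ → ⊤ (no change)
  #23 pop 0: in=⊤ → ⊤ (no change)

Fixpoint:
  val[0] = ⊤
  val[1] = ⊤
  val[2] = ⊤
  val[3] = ⊤
  val[4] = ⊤
  val[5] = ⊤
  val[6] = ⊤
  val[7] = ⊤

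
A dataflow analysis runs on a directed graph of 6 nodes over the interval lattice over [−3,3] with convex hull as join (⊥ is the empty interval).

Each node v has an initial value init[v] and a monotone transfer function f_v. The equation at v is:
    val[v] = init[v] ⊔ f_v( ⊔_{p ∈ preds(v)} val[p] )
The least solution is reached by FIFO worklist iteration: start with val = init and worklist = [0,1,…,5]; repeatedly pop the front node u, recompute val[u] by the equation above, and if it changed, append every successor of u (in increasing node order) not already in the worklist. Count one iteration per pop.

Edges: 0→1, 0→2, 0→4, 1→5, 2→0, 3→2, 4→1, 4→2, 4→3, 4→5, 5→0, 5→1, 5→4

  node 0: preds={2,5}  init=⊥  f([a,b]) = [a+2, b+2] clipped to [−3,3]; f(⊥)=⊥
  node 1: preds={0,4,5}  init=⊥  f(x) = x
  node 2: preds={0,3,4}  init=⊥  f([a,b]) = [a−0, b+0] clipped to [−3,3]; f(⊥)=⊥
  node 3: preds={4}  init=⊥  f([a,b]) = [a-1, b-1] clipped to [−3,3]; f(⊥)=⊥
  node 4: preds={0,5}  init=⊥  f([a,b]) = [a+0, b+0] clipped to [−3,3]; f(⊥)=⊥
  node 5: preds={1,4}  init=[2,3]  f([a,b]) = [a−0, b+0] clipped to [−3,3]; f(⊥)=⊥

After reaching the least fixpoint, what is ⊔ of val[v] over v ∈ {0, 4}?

[2,3]

Worklist (13 pops):
  #1 pop 0: in=[2,3] → [3,3] (was ⊥); enqueue []
  #2 pop 1: in=[2,3] → [2,3] (was ⊥); enqueue []
  #3 pop 2: in=[3,3] → [3,3] (was ⊥); enqueue [0]
  #4 pop 3: in=⊥ → ⊥ (no change)
  #5 pop 4: in=[2,3] → [2,3] (was ⊥); enqueue [1,2,3]
  #6 pop 5: in=[2,3] → [2,3] (no change)
  #7 pop 0: in=[2,3] → [3,3] (no change)
  #8 pop 1: in=[2,3] → [2,3] (no change)
  #9 pop 2: in=[2,3] → [2,3] (was [3,3]); enqueue [0]
  #10 pop 3: in=[2,3] → [1,2] (was ⊥); enqueue [2]
  #11 pop 0: in=[2,3] → [3,3] (no change)
  #12 pop 2: in=[1,3] → [1,3] (was [2,3]); enqueue [0]
  #13 pop 0: in=[1,3] → [3,3] (no change)

Fixpoint:
  val[0] = [3,3]
  val[1] = [2,3]
  val[2] = [1,3]
  val[3] = [1,2]
  val[4] = [2,3]
  val[5] = [2,3]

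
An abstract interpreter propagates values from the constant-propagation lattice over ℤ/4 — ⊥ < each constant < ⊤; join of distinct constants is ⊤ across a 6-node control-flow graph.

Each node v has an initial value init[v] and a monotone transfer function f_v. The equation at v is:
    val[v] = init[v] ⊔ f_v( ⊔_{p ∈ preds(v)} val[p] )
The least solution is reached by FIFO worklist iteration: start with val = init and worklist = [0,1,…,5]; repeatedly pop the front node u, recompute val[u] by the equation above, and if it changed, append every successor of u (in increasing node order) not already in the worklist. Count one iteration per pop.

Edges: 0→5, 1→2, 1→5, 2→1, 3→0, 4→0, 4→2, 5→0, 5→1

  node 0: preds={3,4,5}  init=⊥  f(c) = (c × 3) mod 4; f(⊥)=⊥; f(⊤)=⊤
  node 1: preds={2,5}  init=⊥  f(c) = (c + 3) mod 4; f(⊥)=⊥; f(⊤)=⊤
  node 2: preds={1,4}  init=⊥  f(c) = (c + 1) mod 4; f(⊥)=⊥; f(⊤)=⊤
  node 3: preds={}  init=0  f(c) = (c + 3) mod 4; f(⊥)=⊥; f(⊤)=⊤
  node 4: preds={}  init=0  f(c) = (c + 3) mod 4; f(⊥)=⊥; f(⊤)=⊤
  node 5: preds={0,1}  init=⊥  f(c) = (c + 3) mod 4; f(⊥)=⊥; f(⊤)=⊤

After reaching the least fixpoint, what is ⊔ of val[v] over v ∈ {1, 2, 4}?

⊤

Trace (12 dequeues):
  [1] u=0 | in 0 | out 0 | prev ⊥ | push {}
  [2] u=1 | in ⊥ | out ⊥ | ==
  [3] u=2 | in 0 | out 1 | prev ⊥ | push {1}
  [4] u=3 | in ⊥ | out 0 | ==
  [5] u=4 | in ⊥ | out 0 | ==
  [6] u=5 | in 0 | out 3 | prev ⊥ | push {0}
  [7] u=1 | in ⊤ | out ⊤ | prev ⊥ | push {2,5}
  [8] u=0 | in ⊤ | out ⊤ | prev 0 | push {}
  [9] u=2 | in ⊤ | out ⊤ | prev 1 | push {1}
  [10] u=5 | in ⊤ | out ⊤ | prev 3 | push {0}
  [11] u=1 | in ⊤ | out ⊤ | ==
  [12] u=0 | in ⊤ | out ⊤ | ==

Converged values:
  [0] ⊤
  [1] ⊤
  [2] ⊤
  [3] 0
  [4] 0
  [5] ⊤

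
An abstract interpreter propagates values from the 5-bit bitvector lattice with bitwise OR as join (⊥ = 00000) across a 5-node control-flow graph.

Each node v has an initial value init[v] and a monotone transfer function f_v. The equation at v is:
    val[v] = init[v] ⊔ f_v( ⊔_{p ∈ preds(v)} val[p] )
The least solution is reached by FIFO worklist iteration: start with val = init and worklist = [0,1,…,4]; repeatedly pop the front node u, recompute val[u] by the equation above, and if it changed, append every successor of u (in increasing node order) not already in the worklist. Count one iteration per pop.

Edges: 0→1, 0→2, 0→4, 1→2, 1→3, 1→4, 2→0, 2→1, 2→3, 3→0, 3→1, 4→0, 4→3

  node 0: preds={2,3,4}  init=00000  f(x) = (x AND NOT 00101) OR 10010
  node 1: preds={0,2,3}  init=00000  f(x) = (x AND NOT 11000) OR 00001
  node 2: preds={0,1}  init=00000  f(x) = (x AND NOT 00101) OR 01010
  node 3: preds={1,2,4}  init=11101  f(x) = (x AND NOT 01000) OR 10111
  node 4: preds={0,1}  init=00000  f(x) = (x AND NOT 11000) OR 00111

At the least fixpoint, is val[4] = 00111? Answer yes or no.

yes

Iteration log — 8 steps:
  step 1. node 0  ⊔preds=11101  new=11010  old=00000  +wl: 
  step 2. node 1  ⊔preds=11111  new=00111  old=00000  +wl: 
  step 3. node 2  ⊔preds=11111  new=11010  old=00000  +wl: 0,1
  step 4. node 3  ⊔preds=11111  new=11111  old=11101  +wl: 
  step 5. node 4  ⊔preds=11111  new=00111  old=00000  +wl: 3
  step 6. node 0  ⊔preds=11111  new=11010  stable
  step 7. node 1  ⊔preds=11111  new=00111  stable
  step 8. node 3  ⊔preds=11111  new=11111  stable

Least fixpoint reached:
  node 0: 11010
  node 1: 00111
  node 2: 11010
  node 3: 11111
  node 4: 00111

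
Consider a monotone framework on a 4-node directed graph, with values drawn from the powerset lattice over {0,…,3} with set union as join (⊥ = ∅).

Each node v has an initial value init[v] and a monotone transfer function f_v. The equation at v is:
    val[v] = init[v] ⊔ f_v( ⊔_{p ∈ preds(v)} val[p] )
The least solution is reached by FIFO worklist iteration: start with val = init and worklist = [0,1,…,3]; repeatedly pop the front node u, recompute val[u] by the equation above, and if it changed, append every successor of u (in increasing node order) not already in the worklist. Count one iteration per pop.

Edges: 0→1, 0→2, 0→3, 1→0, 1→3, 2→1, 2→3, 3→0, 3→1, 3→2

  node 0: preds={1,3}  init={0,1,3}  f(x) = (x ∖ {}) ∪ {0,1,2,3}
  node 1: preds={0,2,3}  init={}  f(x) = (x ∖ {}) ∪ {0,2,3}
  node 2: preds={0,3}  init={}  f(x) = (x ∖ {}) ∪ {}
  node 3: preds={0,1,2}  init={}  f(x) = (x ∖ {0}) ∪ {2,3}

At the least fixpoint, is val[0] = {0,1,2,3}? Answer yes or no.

Iteration log — 7 steps:
  step 1. node 0  ⊔preds={}  new={0,1,2,3}  old={0,1,3}  +wl: 
  step 2. node 1  ⊔preds={0,1,2,3}  new={0,1,2,3}  old={}  +wl: 0
  step 3. node 2  ⊔preds={0,1,2,3}  new={0,1,2,3}  old={}  +wl: 1
  step 4. node 3  ⊔preds={0,1,2,3}  new={1,2,3}  old={}  +wl: 2
  step 5. node 0  ⊔preds={0,1,2,3}  new={0,1,2,3}  stable
  step 6. node 1  ⊔preds={0,1,2,3}  new={0,1,2,3}  stable
  step 7. node 2  ⊔preds={0,1,2,3}  new={0,1,2,3}  stable

Least fixpoint reached:
  node 0: {0,1,2,3}
  node 1: {0,1,2,3}
  node 2: {0,1,2,3}
  node 3: {1,2,3}

yes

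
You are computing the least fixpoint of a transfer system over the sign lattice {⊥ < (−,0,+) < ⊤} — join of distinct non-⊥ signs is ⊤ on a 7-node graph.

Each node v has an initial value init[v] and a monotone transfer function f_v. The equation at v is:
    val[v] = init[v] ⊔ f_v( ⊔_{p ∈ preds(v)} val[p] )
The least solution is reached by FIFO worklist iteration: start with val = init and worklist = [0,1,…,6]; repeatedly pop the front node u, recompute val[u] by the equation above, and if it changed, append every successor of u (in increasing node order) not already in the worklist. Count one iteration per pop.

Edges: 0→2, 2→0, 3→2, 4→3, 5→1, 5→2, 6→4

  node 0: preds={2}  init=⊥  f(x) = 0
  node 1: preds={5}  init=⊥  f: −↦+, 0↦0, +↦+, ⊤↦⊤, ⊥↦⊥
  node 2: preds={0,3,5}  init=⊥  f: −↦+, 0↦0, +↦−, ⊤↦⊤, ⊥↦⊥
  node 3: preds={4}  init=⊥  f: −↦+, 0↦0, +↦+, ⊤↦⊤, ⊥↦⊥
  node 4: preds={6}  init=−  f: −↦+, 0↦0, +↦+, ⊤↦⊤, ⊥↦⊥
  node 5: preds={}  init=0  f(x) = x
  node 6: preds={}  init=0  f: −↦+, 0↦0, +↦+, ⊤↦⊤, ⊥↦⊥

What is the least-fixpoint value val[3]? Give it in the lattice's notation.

⊤

Iteration log — 12 steps:
  step 1. node 0  ⊔preds=⊥  new=0  old=⊥  +wl: 
  step 2. node 1  ⊔preds=0  new=0  old=⊥  +wl: 
  step 3. node 2  ⊔preds=0  new=0  old=⊥  +wl: 0
  step 4. node 3  ⊔preds=−  new=+  old=⊥  +wl: 2
  step 5. node 4  ⊔preds=0  new=⊤  old=−  +wl: 3
  step 6. node 5  ⊔preds=⊥  new=0  stable
  step 7. node 6  ⊔preds=⊥  new=0  stable
  step 8. node 0  ⊔preds=0  new=0  stable
  step 9. node 2  ⊔preds=⊤  new=⊤  old=0  +wl: 0
  step 10. node 3  ⊔preds=⊤  new=⊤  old=+  +wl: 2
  step 11. node 0  ⊔preds=⊤  new=0  stable
  step 12. node 2  ⊔preds=⊤  new=⊤  stable

Least fixpoint reached:
  node 0: 0
  node 1: 0
  node 2: ⊤
  node 3: ⊤
  node 4: ⊤
  node 5: 0
  node 6: 0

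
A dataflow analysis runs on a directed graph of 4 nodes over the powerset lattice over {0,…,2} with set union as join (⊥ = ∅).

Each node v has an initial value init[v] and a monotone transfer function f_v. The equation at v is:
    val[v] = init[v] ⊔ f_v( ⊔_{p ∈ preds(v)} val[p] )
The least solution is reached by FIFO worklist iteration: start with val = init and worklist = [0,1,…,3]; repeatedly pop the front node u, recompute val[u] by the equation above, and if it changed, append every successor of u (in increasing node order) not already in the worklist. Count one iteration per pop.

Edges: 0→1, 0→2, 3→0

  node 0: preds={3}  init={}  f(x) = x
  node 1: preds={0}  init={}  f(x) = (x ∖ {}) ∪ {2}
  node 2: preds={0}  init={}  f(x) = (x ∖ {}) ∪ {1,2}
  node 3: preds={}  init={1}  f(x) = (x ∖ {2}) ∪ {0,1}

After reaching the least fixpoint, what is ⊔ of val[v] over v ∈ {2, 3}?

Trace (7 dequeues):
  [1] u=0 | in {1} | out {1} | prev {} | push {}
  [2] u=1 | in {1} | out {1,2} | prev {} | push {}
  [3] u=2 | in {1} | out {1,2} | prev {} | push {}
  [4] u=3 | in {} | out {0,1} | prev {1} | push {0}
  [5] u=0 | in {0,1} | out {0,1} | prev {1} | push {1,2}
  [6] u=1 | in {0,1} | out {0,1,2} | prev {1,2} | push {}
  [7] u=2 | in {0,1} | out {0,1,2} | prev {1,2} | push {}

Converged values:
  [0] {0,1}
  [1] {0,1,2}
  [2] {0,1,2}
  [3] {0,1}

{0,1,2}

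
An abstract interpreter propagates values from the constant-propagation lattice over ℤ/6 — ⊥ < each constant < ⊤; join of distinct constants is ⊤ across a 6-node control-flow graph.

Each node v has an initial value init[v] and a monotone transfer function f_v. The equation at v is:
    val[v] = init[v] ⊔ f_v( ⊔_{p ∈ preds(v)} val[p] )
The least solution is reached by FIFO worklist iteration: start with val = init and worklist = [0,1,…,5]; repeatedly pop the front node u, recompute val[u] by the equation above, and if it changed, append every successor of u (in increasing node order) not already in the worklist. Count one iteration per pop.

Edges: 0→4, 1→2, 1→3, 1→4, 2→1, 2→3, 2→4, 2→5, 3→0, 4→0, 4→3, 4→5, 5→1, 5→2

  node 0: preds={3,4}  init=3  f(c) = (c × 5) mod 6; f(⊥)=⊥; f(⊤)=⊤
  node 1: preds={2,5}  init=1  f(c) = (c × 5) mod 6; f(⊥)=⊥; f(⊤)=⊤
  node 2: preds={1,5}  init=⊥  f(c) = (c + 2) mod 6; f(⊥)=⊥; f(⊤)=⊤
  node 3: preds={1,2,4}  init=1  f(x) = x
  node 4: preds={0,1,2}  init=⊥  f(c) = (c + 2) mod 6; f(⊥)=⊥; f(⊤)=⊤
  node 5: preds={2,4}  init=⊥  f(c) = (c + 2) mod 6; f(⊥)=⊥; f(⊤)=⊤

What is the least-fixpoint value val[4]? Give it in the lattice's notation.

⊤

Worklist (14 pops):
  #1 pop 0: in=1 → ⊤ (was 3); enqueue []
  #2 pop 1: in=⊥ → 1 (no change)
  #3 pop 2: in=1 → 3 (was ⊥); enqueue [1]
  #4 pop 3: in=⊤ → ⊤ (was 1); enqueue [0]
  #5 pop 4: in=⊤ → ⊤ (was ⊥); enqueue [3]
  #6 pop 5: in=⊤ → ⊤ (was ⊥); enqueue [2]
  #7 pop 1: in=⊤ → ⊤ (was 1); enqueue [4]
  #8 pop 0: in=⊤ → ⊤ (no change)
  #9 pop 3: in=⊤ → ⊤ (no change)
  #10 pop 2: in=⊤ → ⊤ (was 3); enqueue [1,3,5]
  #11 pop 4: in=⊤ → ⊤ (no change)
  #12 pop 1: in=⊤ → ⊤ (no change)
  #13 pop 3: in=⊤ → ⊤ (no change)
  #14 pop 5: in=⊤ → ⊤ (no change)

Fixpoint:
  val[0] = ⊤
  val[1] = ⊤
  val[2] = ⊤
  val[3] = ⊤
  val[4] = ⊤
  val[5] = ⊤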